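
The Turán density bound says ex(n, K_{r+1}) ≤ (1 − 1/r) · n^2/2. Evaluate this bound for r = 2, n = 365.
Turán density bound = (1/2) · 365^2/2 = 133225/4 ≈ 33306.25

Turán's theorem: ex(n, K_{r+1}) is achieved by the complete r-partite Turán graph T(n, r) with parts as balanced as possible, and is at most (1 − 1/r) · n^2/2. For r = 2, n = 365: the density bound is (1/2) · 133225/2 = 133225/4 ≈ 33306.25. The integer-valued extremum is e(T(365, 2)) = 33306, which is strictly less than the density bound 133225/4 since 2 ∤ 365 (the parts of T(365, 2) cannot all be equal).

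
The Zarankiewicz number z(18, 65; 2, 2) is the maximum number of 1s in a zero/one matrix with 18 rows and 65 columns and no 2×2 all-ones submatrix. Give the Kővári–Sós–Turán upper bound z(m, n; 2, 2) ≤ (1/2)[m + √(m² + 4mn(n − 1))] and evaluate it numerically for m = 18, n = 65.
z(18, 65; 2, 2) ≤ (1/2)[18 + √(18² + 4·18·65·64)] = (1/2)[18 + √299844] = 282.7901

Kővári–Sós–Turán: let r_1, ..., r_18 be the row sums and z = Σ r_i the total number of 1s. Each pair of columns can share at most one row with both entries 1 (else a 2×2 all-ones block appears), so Σ_i C(r_i, 2) ≤ C(65, 2) = 2080. By convexity Σ_i C(r_i, 2) ≥ 18·C(z/18, 2) = z(z − 18)/(2·18), giving z² − 18z − 18·65·64 ≤ 0 and hence z ≤ (1/2)[18 + √(324 + 4·74880)] = (1/2)[18 + √299844] ≈ (1/2)(18 + 547.5801) = 282.7901.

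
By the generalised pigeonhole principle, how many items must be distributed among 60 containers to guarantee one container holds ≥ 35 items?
n = (35 − 1)·60 + 1 = 2041

By the generalised pigeonhole principle, to guarantee some box contains ≥ r objects we need more than (r − 1) · k objects total. Threshold: n = (r − 1) · k + 1. With r = 35 and k = 60: n = 34 · 60 + 1 = 2040 + 1 = 2041. For n = 2040 = 34 · 60, we can put exactly 34 objects in every box, avoiding 35 in any single one — so 2041 is tight.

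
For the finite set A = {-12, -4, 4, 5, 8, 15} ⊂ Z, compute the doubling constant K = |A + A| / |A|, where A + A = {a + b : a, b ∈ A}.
K = |A + A| / |A| = 20/6 = 10/3

Enumerate A + A = {a + b : a, b ∈ A}. With |A| = 6, there are |A|^2 = 36 ordered sum pairs; collecting distinct values, A + A = {-24, -16, -8, -7, -4, 0, 1, 3, 4, 8, 9, 10, 11, 12, 13, 16, 19, 20, 23, 30}, so |A + A| = 20. Thus K = 20/6 = 10/3. For comparison, the minimum possible |A + A| over all 6-element sets is 2·6 − 1 = 11 (so min K = 11/6), attained only by arithmetic progressions.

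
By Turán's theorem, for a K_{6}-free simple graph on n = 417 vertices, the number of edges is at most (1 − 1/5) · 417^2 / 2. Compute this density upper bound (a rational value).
Turán density bound = (4/5) · 417^2/2 = 347778/5 ≈ 69555.6

Turán's theorem: ex(n, K_{r+1}) is achieved by the complete r-partite Turán graph T(n, r) with parts as balanced as possible, and is at most (1 − 1/r) · n^2/2. For r = 5, n = 417: the density bound is (4/5) · 173889/2 = 347778/5 ≈ 69555.6. The integer-valued extremum is e(T(417, 5)) = 69555, which is strictly less than the density bound 347778/5 since 5 ∤ 417 (the parts of T(417, 5) cannot all be equal).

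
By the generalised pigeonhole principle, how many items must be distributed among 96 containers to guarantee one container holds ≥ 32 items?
n = (32 − 1)·96 + 1 = 2977

By the generalised pigeonhole principle, to guarantee some box contains ≥ r objects we need more than (r − 1) · k objects total. Threshold: n = (r − 1) · k + 1. With r = 32 and k = 96: n = 31 · 96 + 1 = 2976 + 1 = 2977. For n = 2976 = 31 · 96, we can put exactly 31 objects in every box, avoiding 32 in any single one — so 2977 is tight.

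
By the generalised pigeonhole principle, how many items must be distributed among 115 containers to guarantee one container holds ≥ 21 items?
n = (21 − 1)·115 + 1 = 2301

By the generalised pigeonhole principle, to guarantee some box contains ≥ r objects we need more than (r − 1) · k objects total. Threshold: n = (r − 1) · k + 1. With r = 21 and k = 115: n = 20 · 115 + 1 = 2300 + 1 = 2301. For n = 2300 = 20 · 115, we can put exactly 20 objects in every box, avoiding 21 in any single one — so 2301 is tight.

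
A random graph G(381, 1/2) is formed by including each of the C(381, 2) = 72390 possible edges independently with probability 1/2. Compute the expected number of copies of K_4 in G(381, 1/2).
E[# K_4] = C(381, 4) · (1/2)^C(4, 2) = 864228015 / 2^6 = 13503562.734375

For each 4-subset S of vertices (there are C(381, 4) = 864228015 such S), let X_S = 1 if S induces a K_4 (all C(4, 2) = 6 edges present). Then P(X_S = 1) = (1/2)^6 = 1/64. By linearity of expectation, E[# K_4] = C(381, 4) · (1/2)^6 = 864228015 / 64 = 13503562.734375.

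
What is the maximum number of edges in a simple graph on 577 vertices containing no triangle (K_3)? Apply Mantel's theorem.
ex(577, K_3) = ⌊577^2/4⌋ = 83232

Mantel (1907): a triangle-free graph on n vertices has at most ⌊n^2/4⌋ edges, with equality for the complete bipartite graph K_{⌊n/2⌋, ⌈n/2⌉}. For n = 577: ⌊577^2/4⌋ = ⌊332929/4⌋ = 83232. The extremal graph is K_{288, 289}, which has 288·289 = 83232 edges.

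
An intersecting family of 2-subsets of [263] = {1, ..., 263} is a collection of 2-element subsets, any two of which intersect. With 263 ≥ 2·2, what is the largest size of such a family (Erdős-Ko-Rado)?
max |F| = C(262, 1) = 262

Erdős-Ko-Rado (1961): when n ≥ 2k, max |F| = C(n−1, k−1). The bound is attained by the star {A : i ∈ A} for any fixed i ∈ [n]. Here C(263−1, 2−1) = C(262, 1) = 262.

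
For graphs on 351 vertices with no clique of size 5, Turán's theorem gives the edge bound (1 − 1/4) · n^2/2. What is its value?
Turán density bound = (3/4) · 351^2/2 = 369603/8 ≈ 46200.375

Turán's theorem: ex(n, K_{r+1}) is achieved by the complete r-partite Turán graph T(n, r) with parts as balanced as possible, and is at most (1 − 1/r) · n^2/2. For r = 4, n = 351: the density bound is (3/4) · 123201/2 = 369603/8 ≈ 46200.375. The integer-valued extremum is e(T(351, 4)) = 46200, which is strictly less than the density bound 369603/8 since 4 ∤ 351 (the parts of T(351, 4) cannot all be equal).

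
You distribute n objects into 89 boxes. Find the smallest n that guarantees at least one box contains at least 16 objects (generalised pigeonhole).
n = (16 − 1)·89 + 1 = 1336

By the generalised pigeonhole principle, to guarantee some box contains ≥ r objects we need more than (r − 1) · k objects total. Threshold: n = (r − 1) · k + 1. With r = 16 and k = 89: n = 15 · 89 + 1 = 1335 + 1 = 1336. For n = 1335 = 15 · 89, we can put exactly 15 objects in every box, avoiding 16 in any single one — so 1336 is tight.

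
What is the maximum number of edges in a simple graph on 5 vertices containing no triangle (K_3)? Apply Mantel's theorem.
ex(5, K_3) = ⌊5^2/4⌋ = 6

Mantel (1907): a triangle-free graph on n vertices has at most ⌊n^2/4⌋ edges, with equality for the complete bipartite graph K_{⌊n/2⌋, ⌈n/2⌉}. For n = 5: ⌊5^2/4⌋ = ⌊25/4⌋ = 6. The extremal graph is K_{2, 3}, which has 2·3 = 6 edges.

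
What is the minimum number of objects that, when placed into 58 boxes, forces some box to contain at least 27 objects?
n = (27 − 1)·58 + 1 = 1509

By the generalised pigeonhole principle, to guarantee some box contains ≥ r objects we need more than (r − 1) · k objects total. Threshold: n = (r − 1) · k + 1. With r = 27 and k = 58: n = 26 · 58 + 1 = 1508 + 1 = 1509. For n = 1508 = 26 · 58, we can put exactly 26 objects in every box, avoiding 27 in any single one — so 1509 is tight.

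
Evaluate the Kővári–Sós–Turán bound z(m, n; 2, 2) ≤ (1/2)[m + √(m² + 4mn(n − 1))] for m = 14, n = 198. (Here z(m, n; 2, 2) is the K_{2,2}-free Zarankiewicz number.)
z(14, 198; 2, 2) ≤ (1/2)[14 + √(14² + 4·14·198·197)] = (1/2)[14 + √2184532] = 746.0081

Kővári–Sós–Turán: let r_1, ..., r_14 be the row sums and z = Σ r_i the total number of 1s. Each pair of columns can share at most one row with both entries 1 (else a 2×2 all-ones block appears), so Σ_i C(r_i, 2) ≤ C(198, 2) = 19503. By convexity Σ_i C(r_i, 2) ≥ 14·C(z/14, 2) = z(z − 14)/(2·14), giving z² − 14z − 14·198·197 ≤ 0 and hence z ≤ (1/2)[14 + √(196 + 4·546084)] = (1/2)[14 + √2184532] ≈ (1/2)(14 + 1478.0162) = 746.0081.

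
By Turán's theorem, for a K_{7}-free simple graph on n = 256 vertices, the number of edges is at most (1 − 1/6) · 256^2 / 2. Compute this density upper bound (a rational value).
Turán density bound = (5/6) · 256^2/2 = 81920/3 ≈ 27306.6667

Turán's theorem: ex(n, K_{r+1}) is achieved by the complete r-partite Turán graph T(n, r) with parts as balanced as possible, and is at most (1 − 1/r) · n^2/2. For r = 6, n = 256: the density bound is (5/6) · 65536/2 = 81920/3 ≈ 27306.6667. The integer-valued extremum is e(T(256, 6)) = 27306, which is strictly less than the density bound 81920/3 since 6 ∤ 256 (the parts of T(256, 6) cannot all be equal).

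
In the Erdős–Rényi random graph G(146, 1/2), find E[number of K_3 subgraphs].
E[# K_3] = C(146, 3) · (1/2)^C(3, 2) = 508080 / 2^3 = 63510

For each 3-subset S of vertices (there are C(146, 3) = 508080 such S), let X_S = 1 if S induces a K_3 (all C(3, 2) = 3 edges present). Then P(X_S = 1) = (1/2)^3 = 1/8. By linearity of expectation, E[# K_3] = C(146, 3) · (1/2)^3 = 508080 / 8 = 63510.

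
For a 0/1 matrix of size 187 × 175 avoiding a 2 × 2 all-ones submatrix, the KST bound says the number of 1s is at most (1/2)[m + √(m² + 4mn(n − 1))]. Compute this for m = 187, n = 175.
z(187, 175; 2, 2) ≤ (1/2)[187 + √(187² + 4·187·175·174)] = (1/2)[187 + √22811569] = 2481.5729

Kővári–Sós–Turán: let r_1, ..., r_187 be the row sums and z = Σ r_i the total number of 1s. Each pair of columns can share at most one row with both entries 1 (else a 2×2 all-ones block appears), so Σ_i C(r_i, 2) ≤ C(175, 2) = 15225. By convexity Σ_i C(r_i, 2) ≥ 187·C(z/187, 2) = z(z − 187)/(2·187), giving z² − 187z − 187·175·174 ≤ 0 and hence z ≤ (1/2)[187 + √(34969 + 4·5694150)] = (1/2)[187 + √22811569] ≈ (1/2)(187 + 4776.1458) = 2481.5729.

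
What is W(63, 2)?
W(63, 2) = 63 + 1 = 64

A 2-term AP is any pair of integers, so a monochromatic 2-AP exists iff some colour is used at least twice. With 63 colours, the colouring i ↦ i on {1, ..., 63} uses each colour once, avoiding any monochromatic pair, so W(63, 2) > 63. For {1, ..., 64}, pigeonhole forces two integers of the same colour, which form a monochromatic 2-AP. Hence W(63, 2) = 64.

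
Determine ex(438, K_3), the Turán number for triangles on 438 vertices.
ex(438, K_3) = ⌊438^2/4⌋ = 47961

Mantel (1907): a triangle-free graph on n vertices has at most ⌊n^2/4⌋ edges, with equality for the complete bipartite graph K_{⌊n/2⌋, ⌈n/2⌉}. For n = 438: ⌊438^2/4⌋ = ⌊191844/4⌋ = 47961. The extremal graph is K_{219, 219}, which has 219·219 = 47961 edges.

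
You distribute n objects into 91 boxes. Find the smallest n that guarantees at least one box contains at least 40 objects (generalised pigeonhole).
n = (40 − 1)·91 + 1 = 3550

By the generalised pigeonhole principle, to guarantee some box contains ≥ r objects we need more than (r − 1) · k objects total. Threshold: n = (r − 1) · k + 1. With r = 40 and k = 91: n = 39 · 91 + 1 = 3549 + 1 = 3550. For n = 3549 = 39 · 91, we can put exactly 39 objects in every box, avoiding 40 in any single one — so 3550 is tight.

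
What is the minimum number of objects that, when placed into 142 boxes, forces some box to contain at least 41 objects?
n = (41 − 1)·142 + 1 = 5681

By the generalised pigeonhole principle, to guarantee some box contains ≥ r objects we need more than (r − 1) · k objects total. Threshold: n = (r − 1) · k + 1. With r = 41 and k = 142: n = 40 · 142 + 1 = 5680 + 1 = 5681. For n = 5680 = 40 · 142, we can put exactly 40 objects in every box, avoiding 41 in any single one — so 5681 is tight.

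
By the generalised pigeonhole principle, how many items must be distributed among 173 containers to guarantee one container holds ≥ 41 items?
n = (41 − 1)·173 + 1 = 6921

By the generalised pigeonhole principle, to guarantee some box contains ≥ r objects we need more than (r − 1) · k objects total. Threshold: n = (r − 1) · k + 1. With r = 41 and k = 173: n = 40 · 173 + 1 = 6920 + 1 = 6921. For n = 6920 = 40 · 173, we can put exactly 40 objects in every box, avoiding 41 in any single one — so 6921 is tight.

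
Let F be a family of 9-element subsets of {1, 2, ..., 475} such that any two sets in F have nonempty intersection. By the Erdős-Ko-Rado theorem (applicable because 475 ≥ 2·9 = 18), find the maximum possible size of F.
max |F| = C(474, 8) = 59554598215757931

The Erdős-Ko-Rado theorem states: for n ≥ 2k, an intersecting family of k-subsets of an n-element set has size at most C(n − 1, k − 1), with equality for 'star' families {A ⊆ [n] : |A| = k, i ∈ A} (fix an element i). For n = 475, k = 9: C(474, 8) = 59554598215757931.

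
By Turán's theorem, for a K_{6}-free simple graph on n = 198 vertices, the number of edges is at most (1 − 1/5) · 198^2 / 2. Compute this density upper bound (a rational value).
Turán density bound = (4/5) · 198^2/2 = 78408/5 ≈ 15681.6

Turán's theorem: ex(n, K_{r+1}) is achieved by the complete r-partite Turán graph T(n, r) with parts as balanced as possible, and is at most (1 − 1/r) · n^2/2. For r = 5, n = 198: the density bound is (4/5) · 39204/2 = 78408/5 ≈ 15681.6. The integer-valued extremum is e(T(198, 5)) = 15681, which is strictly less than the density bound 78408/5 since 5 ∤ 198 (the parts of T(198, 5) cannot all be equal).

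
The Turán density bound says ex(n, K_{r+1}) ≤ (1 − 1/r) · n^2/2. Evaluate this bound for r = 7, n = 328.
Turán density bound = (6/7) · 328^2/2 = 322752/7 ≈ 46107.4286

Turán's theorem: ex(n, K_{r+1}) is achieved by the complete r-partite Turán graph T(n, r) with parts as balanced as possible, and is at most (1 − 1/r) · n^2/2. For r = 7, n = 328: the density bound is (6/7) · 107584/2 = 322752/7 ≈ 46107.4286. The integer-valued extremum is e(T(328, 7)) = 46107, which is strictly less than the density bound 322752/7 since 7 ∤ 328 (the parts of T(328, 7) cannot all be equal).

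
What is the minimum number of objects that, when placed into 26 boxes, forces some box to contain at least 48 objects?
n = (48 − 1)·26 + 1 = 1223

By the generalised pigeonhole principle, to guarantee some box contains ≥ r objects we need more than (r − 1) · k objects total. Threshold: n = (r − 1) · k + 1. With r = 48 and k = 26: n = 47 · 26 + 1 = 1222 + 1 = 1223. For n = 1222 = 47 · 26, we can put exactly 47 objects in every box, avoiding 48 in any single one — so 1223 is tight.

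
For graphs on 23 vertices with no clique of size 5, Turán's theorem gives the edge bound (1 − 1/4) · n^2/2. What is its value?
Turán density bound = (3/4) · 23^2/2 = 1587/8 ≈ 198.375

Turán's theorem: ex(n, K_{r+1}) is achieved by the complete r-partite Turán graph T(n, r) with parts as balanced as possible, and is at most (1 − 1/r) · n^2/2. For r = 4, n = 23: the density bound is (3/4) · 529/2 = 1587/8 ≈ 198.375. The integer-valued extremum is e(T(23, 4)) = 198, which is strictly less than the density bound 1587/8 since 4 ∤ 23 (the parts of T(23, 4) cannot all be equal).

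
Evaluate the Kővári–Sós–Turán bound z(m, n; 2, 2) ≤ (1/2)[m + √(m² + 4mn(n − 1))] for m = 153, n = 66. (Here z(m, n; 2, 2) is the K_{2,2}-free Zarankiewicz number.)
z(153, 66; 2, 2) ≤ (1/2)[153 + √(153² + 4·153·66·65)] = (1/2)[153 + √2648889] = 890.2704

Kővári–Sós–Turán: let r_1, ..., r_153 be the row sums and z = Σ r_i the total number of 1s. Each pair of columns can share at most one row with both entries 1 (else a 2×2 all-ones block appears), so Σ_i C(r_i, 2) ≤ C(66, 2) = 2145. By convexity Σ_i C(r_i, 2) ≥ 153·C(z/153, 2) = z(z − 153)/(2·153), giving z² − 153z − 153·66·65 ≤ 0 and hence z ≤ (1/2)[153 + √(23409 + 4·656370)] = (1/2)[153 + √2648889] ≈ (1/2)(153 + 1627.5408) = 890.2704.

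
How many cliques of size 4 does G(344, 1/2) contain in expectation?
E[# K_4] = C(344, 4) · (1/2)^C(4, 2) = 573352626 / 2^6 = 286676313/32 = 8958634.78125

For each 4-subset S of vertices (there are C(344, 4) = 573352626 such S), let X_S = 1 if S induces a K_4 (all C(4, 2) = 6 edges present). Then P(X_S = 1) = (1/2)^6 = 1/64. By linearity of expectation, E[# K_4] = C(344, 4) · (1/2)^6 = 573352626 / 64 = 286676313/32 = 8958634.78125.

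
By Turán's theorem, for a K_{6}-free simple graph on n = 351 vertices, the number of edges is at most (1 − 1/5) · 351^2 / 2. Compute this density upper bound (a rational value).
Turán density bound = (4/5) · 351^2/2 = 246402/5 ≈ 49280.4

Turán's theorem: ex(n, K_{r+1}) is achieved by the complete r-partite Turán graph T(n, r) with parts as balanced as possible, and is at most (1 − 1/r) · n^2/2. For r = 5, n = 351: the density bound is (4/5) · 123201/2 = 246402/5 ≈ 49280.4. The integer-valued extremum is e(T(351, 5)) = 49280, which is strictly less than the density bound 246402/5 since 5 ∤ 351 (the parts of T(351, 5) cannot all be equal).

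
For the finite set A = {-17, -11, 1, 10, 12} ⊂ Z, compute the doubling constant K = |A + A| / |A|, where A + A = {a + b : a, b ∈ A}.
K = |A + A| / |A| = 15/5 = 3

Enumerate A + A = {a + b : a, b ∈ A}. With |A| = 5, there are |A|^2 = 25 ordered sum pairs; collecting distinct values, A + A = {-34, -28, -22, -16, -10, -7, -5, -1, 1, 2, 11, 13, 20, 22, 24}, so |A + A| = 15. Thus K = 15/5 = 3. For comparison, the minimum possible |A + A| over all 5-element sets is 2·5 − 1 = 9 (so min K = 9/5), attained only by arithmetic progressions.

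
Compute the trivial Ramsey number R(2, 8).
R(2, 8) = 8

R(2, k) = k for all k ≥ 2: in a 2-colouring of K_k, either some edge is red (a red K_2) or all edges are blue (a blue K_k). And K_{7} coloured all-blue has no blue K_8, so R(2, 8) > 7. Hence R(2, 8) = 8.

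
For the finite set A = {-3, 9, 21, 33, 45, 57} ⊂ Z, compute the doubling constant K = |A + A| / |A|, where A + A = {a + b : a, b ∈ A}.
K = |A + A| / |A| = 11/6

Enumerate A + A = {a + b : a, b ∈ A}. With |A| = 6, there are |A|^2 = 36 ordered sum pairs; collecting distinct values, A + A = {-6, 6, 18, 30, 42, 54, 66, 78, 90, 102, 114}, so |A + A| = 11. Thus K = 11/6. Here |A + A| = 2|A| − 1 = 11, the minimum possible — so K = 11/6 is minimal, which holds iff A is an arithmetic progression.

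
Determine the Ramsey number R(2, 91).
R(2, 91) = 91

R(2, k) = k for all k ≥ 2: in a 2-colouring of K_k, either some edge is red (a red K_2) or all edges are blue (a blue K_k). And K_{90} coloured all-blue has no blue K_91, so R(2, 91) > 90. Hence R(2, 91) = 91.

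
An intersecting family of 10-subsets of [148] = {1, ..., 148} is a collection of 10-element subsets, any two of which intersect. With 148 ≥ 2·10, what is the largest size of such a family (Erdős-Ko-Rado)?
max |F| = C(147, 9) = 68805631064170

The Erdős-Ko-Rado theorem states: for n ≥ 2k, an intersecting family of k-subsets of an n-element set has size at most C(n − 1, k − 1), with equality for 'star' families {A ⊆ [n] : |A| = k, i ∈ A} (fix an element i). For n = 148, k = 10: C(147, 9) = 68805631064170.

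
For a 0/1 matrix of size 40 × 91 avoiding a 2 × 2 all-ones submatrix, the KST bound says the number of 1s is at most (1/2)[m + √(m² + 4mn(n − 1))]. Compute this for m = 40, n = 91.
z(40, 91; 2, 2) ≤ (1/2)[40 + √(40² + 4·40·91·90)] = (1/2)[40 + √1312000] = 592.7128

Kővári–Sós–Turán: let r_1, ..., r_40 be the row sums and z = Σ r_i the total number of 1s. Each pair of columns can share at most one row with both entries 1 (else a 2×2 all-ones block appears), so Σ_i C(r_i, 2) ≤ C(91, 2) = 4095. By convexity Σ_i C(r_i, 2) ≥ 40·C(z/40, 2) = z(z − 40)/(2·40), giving z² − 40z − 40·91·90 ≤ 0 and hence z ≤ (1/2)[40 + √(1600 + 4·327600)] = (1/2)[40 + √1312000] ≈ (1/2)(40 + 1145.4257) = 592.7128.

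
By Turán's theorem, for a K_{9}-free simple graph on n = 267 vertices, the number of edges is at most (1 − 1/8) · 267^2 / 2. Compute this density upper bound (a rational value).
Turán density bound = (7/8) · 267^2/2 = 499023/16 ≈ 31188.9375

Turán's theorem: ex(n, K_{r+1}) is achieved by the complete r-partite Turán graph T(n, r) with parts as balanced as possible, and is at most (1 − 1/r) · n^2/2. For r = 8, n = 267: the density bound is (7/8) · 71289/2 = 499023/16 ≈ 31188.9375. The integer-valued extremum is e(T(267, 8)) = 31188, which is strictly less than the density bound 499023/16 since 8 ∤ 267 (the parts of T(267, 8) cannot all be equal).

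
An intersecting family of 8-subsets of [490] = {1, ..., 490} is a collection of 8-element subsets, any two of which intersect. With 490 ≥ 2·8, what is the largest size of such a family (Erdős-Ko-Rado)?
max |F| = C(489, 7) = 1270567101785652

The Erdős-Ko-Rado theorem states: for n ≥ 2k, an intersecting family of k-subsets of an n-element set has size at most C(n − 1, k − 1), with equality for 'star' families {A ⊆ [n] : |A| = k, i ∈ A} (fix an element i). For n = 490, k = 8: C(489, 7) = 1270567101785652.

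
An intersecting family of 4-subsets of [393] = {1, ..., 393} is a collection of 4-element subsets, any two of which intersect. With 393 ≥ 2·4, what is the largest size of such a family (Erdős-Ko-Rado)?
max |F| = C(392, 3) = 9962680

Erdős-Ko-Rado (1961): when n ≥ 2k, max |F| = C(n−1, k−1). The bound is attained by the star {A : i ∈ A} for any fixed i ∈ [n]. Here C(393−1, 4−1) = C(392, 3) = 9962680.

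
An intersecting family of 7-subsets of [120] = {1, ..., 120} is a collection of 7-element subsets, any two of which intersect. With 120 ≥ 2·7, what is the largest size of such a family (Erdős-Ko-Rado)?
max |F| = C(119, 6) = 3470108187

Erdős-Ko-Rado (1961): when n ≥ 2k, max |F| = C(n−1, k−1). The bound is attained by the star {A : i ∈ A} for any fixed i ∈ [n]. Here C(120−1, 7−1) = C(119, 6) = 3470108187.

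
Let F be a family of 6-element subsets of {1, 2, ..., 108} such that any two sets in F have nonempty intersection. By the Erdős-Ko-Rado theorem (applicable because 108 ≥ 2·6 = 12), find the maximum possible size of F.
max |F| = C(107, 5) = 106308566

Erdős-Ko-Rado (1961): when n ≥ 2k, max |F| = C(n−1, k−1). The bound is attained by the star {A : i ∈ A} for any fixed i ∈ [n]. Here C(108−1, 6−1) = C(107, 5) = 106308566.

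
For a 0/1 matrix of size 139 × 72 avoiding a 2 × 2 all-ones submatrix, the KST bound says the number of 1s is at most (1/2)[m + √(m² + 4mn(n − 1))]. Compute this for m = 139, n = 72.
z(139, 72; 2, 2) ≤ (1/2)[139 + √(139² + 4·139·72·71)] = (1/2)[139 + √2861593] = 915.3122

Kővári–Sós–Turán: let r_1, ..., r_139 be the row sums and z = Σ r_i the total number of 1s. Each pair of columns can share at most one row with both entries 1 (else a 2×2 all-ones block appears), so Σ_i C(r_i, 2) ≤ C(72, 2) = 2556. By convexity Σ_i C(r_i, 2) ≥ 139·C(z/139, 2) = z(z − 139)/(2·139), giving z² − 139z − 139·72·71 ≤ 0 and hence z ≤ (1/2)[139 + √(19321 + 4·710568)] = (1/2)[139 + √2861593] ≈ (1/2)(139 + 1691.6244) = 915.3122.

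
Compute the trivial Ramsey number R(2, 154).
R(2, 154) = 154

R(2, k) = k for all k ≥ 2: in a 2-colouring of K_k, either some edge is red (a red K_2) or all edges are blue (a blue K_k). And K_{153} coloured all-blue has no blue K_154, so R(2, 154) > 153. Hence R(2, 154) = 154.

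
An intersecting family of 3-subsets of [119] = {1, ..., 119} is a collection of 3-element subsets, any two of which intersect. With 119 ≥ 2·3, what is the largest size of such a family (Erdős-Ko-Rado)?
max |F| = C(118, 2) = 6903

Erdős-Ko-Rado (1961): when n ≥ 2k, max |F| = C(n−1, k−1). The bound is attained by the star {A : i ∈ A} for any fixed i ∈ [n]. Here C(119−1, 3−1) = C(118, 2) = 6903.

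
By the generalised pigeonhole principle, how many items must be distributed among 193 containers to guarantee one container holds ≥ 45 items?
n = (45 − 1)·193 + 1 = 8493

By the generalised pigeonhole principle, to guarantee some box contains ≥ r objects we need more than (r − 1) · k objects total. Threshold: n = (r − 1) · k + 1. With r = 45 and k = 193: n = 44 · 193 + 1 = 8492 + 1 = 8493. For n = 8492 = 44 · 193, we can put exactly 44 objects in every box, avoiding 45 in any single one — so 8493 is tight.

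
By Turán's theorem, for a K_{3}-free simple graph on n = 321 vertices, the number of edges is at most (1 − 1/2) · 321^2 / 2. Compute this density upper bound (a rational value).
Turán density bound = (1/2) · 321^2/2 = 103041/4 ≈ 25760.25

Turán's theorem: ex(n, K_{r+1}) is achieved by the complete r-partite Turán graph T(n, r) with parts as balanced as possible, and is at most (1 − 1/r) · n^2/2. For r = 2, n = 321: the density bound is (1/2) · 103041/2 = 103041/4 ≈ 25760.25. The integer-valued extremum is e(T(321, 2)) = 25760, which is strictly less than the density bound 103041/4 since 2 ∤ 321 (the parts of T(321, 2) cannot all be equal).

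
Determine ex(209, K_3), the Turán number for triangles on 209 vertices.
ex(209, K_3) = ⌊209^2/4⌋ = 10920

Mantel (1907): a triangle-free graph on n vertices has at most ⌊n^2/4⌋ edges, with equality for the complete bipartite graph K_{⌊n/2⌋, ⌈n/2⌉}. For n = 209: ⌊209^2/4⌋ = ⌊43681/4⌋ = 10920. The extremal graph is K_{104, 105}, which has 104·105 = 10920 edges.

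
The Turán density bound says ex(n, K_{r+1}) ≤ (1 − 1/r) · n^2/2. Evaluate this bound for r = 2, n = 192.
Turán density bound = (1/2) · 192^2/2 = 9216

Turán's theorem: ex(n, K_{r+1}) is achieved by the complete r-partite Turán graph T(n, r) with parts as balanced as possible, and is at most (1 − 1/r) · n^2/2. For r = 2, n = 192: the density bound is (1/2) · 36864/2 = 9216. Since 2 ∣ 192, the Turán graph T(192, 2) has parts of equal size 96, and its edge count e(T(192, 2)) = 9216 attains the density bound exactly.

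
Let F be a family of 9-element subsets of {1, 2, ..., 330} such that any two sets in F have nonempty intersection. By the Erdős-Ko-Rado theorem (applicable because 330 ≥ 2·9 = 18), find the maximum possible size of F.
max |F| = C(329, 8) = 3124649699192385

The Erdős-Ko-Rado theorem states: for n ≥ 2k, an intersecting family of k-subsets of an n-element set has size at most C(n − 1, k − 1), with equality for 'star' families {A ⊆ [n] : |A| = k, i ∈ A} (fix an element i). For n = 330, k = 9: C(329, 8) = 3124649699192385.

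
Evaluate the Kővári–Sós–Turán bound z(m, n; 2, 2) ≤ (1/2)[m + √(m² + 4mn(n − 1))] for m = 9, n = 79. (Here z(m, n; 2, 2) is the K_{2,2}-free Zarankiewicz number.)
z(9, 79; 2, 2) ≤ (1/2)[9 + √(9² + 4·9·79·78)] = (1/2)[9 + √221913] = 240.0382

Kővári–Sós–Turán: let r_1, ..., r_9 be the row sums and z = Σ r_i the total number of 1s. Each pair of columns can share at most one row with both entries 1 (else a 2×2 all-ones block appears), so Σ_i C(r_i, 2) ≤ C(79, 2) = 3081. By convexity Σ_i C(r_i, 2) ≥ 9·C(z/9, 2) = z(z − 9)/(2·9), giving z² − 9z − 9·79·78 ≤ 0 and hence z ≤ (1/2)[9 + √(81 + 4·55458)] = (1/2)[9 + √221913] ≈ (1/2)(9 + 471.0764) = 240.0382.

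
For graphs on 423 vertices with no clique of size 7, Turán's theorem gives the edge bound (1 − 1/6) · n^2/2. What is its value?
Turán density bound = (5/6) · 423^2/2 = 298215/4 ≈ 74553.75

Turán's theorem: ex(n, K_{r+1}) is achieved by the complete r-partite Turán graph T(n, r) with parts as balanced as possible, and is at most (1 − 1/r) · n^2/2. For r = 6, n = 423: the density bound is (5/6) · 178929/2 = 298215/4 ≈ 74553.75. The integer-valued extremum is e(T(423, 6)) = 74553, which is strictly less than the density bound 298215/4 since 6 ∤ 423 (the parts of T(423, 6) cannot all be equal).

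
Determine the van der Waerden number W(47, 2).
W(47, 2) = 47 + 1 = 48

A 2-term AP is any pair of integers, so a monochromatic 2-AP exists iff some colour is used at least twice. With 47 colours, the colouring i ↦ i on {1, ..., 47} uses each colour once, avoiding any monochromatic pair, so W(47, 2) > 47. For {1, ..., 48}, pigeonhole forces two integers of the same colour, which form a monochromatic 2-AP. Hence W(47, 2) = 48.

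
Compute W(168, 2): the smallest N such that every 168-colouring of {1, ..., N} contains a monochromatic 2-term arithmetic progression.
W(168, 2) = 168 + 1 = 169

A 2-term AP is any pair of integers, so a monochromatic 2-AP exists iff some colour is used at least twice. With 168 colours, the colouring i ↦ i on {1, ..., 168} uses each colour once, avoiding any monochromatic pair, so W(168, 2) > 168. For {1, ..., 169}, pigeonhole forces two integers of the same colour, which form a monochromatic 2-AP. Hence W(168, 2) = 169.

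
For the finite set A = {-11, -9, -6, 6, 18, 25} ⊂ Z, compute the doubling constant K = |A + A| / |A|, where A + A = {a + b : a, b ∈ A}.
K = |A + A| / |A| = 20/6 = 10/3

Enumerate A + A = {a + b : a, b ∈ A}. With |A| = 6, there are |A|^2 = 36 ordered sum pairs; collecting distinct values, A + A = {-22, -20, -18, -17, -15, -12, -5, -3, 0, 7, 9, 12, 14, 16, 19, 24, 31, 36, 43, 50}, so |A + A| = 20. Thus K = 20/6 = 10/3. For comparison, the minimum possible |A + A| over all 6-element sets is 2·6 − 1 = 11 (so min K = 11/6), attained only by arithmetic progressions.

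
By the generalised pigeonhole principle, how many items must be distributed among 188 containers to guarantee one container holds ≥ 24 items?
n = (24 − 1)·188 + 1 = 4325

By the generalised pigeonhole principle, to guarantee some box contains ≥ r objects we need more than (r − 1) · k objects total. Threshold: n = (r − 1) · k + 1. With r = 24 and k = 188: n = 23 · 188 + 1 = 4324 + 1 = 4325. For n = 4324 = 23 · 188, we can put exactly 23 objects in every box, avoiding 24 in any single one — so 4325 is tight.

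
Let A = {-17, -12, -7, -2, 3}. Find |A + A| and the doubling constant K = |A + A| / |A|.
K = |A + A| / |A| = 9/5

Enumerate A + A = {a + b : a, b ∈ A}. With |A| = 5, there are |A|^2 = 25 ordered sum pairs; collecting distinct values, A + A = {-34, -29, -24, -19, -14, -9, -4, 1, 6}, so |A + A| = 9. Thus K = 9/5. Here |A + A| = 2|A| − 1 = 9, the minimum possible — so K = 9/5 is minimal, which holds iff A is an arithmetic progression.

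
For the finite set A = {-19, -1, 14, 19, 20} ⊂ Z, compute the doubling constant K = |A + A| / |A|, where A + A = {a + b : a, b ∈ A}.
K = |A + A| / |A| = 15/5 = 3

Enumerate A + A = {a + b : a, b ∈ A}. With |A| = 5, there are |A|^2 = 25 ordered sum pairs; collecting distinct values, A + A = {-38, -20, -5, -2, 0, 1, 13, 18, 19, 28, 33, 34, 38, 39, 40}, so |A + A| = 15. Thus K = 15/5 = 3. For comparison, the minimum possible |A + A| over all 5-element sets is 2·5 − 1 = 9 (so min K = 9/5), attained only by arithmetic progressions.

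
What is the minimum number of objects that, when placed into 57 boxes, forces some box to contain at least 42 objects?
n = (42 − 1)·57 + 1 = 2338

By the generalised pigeonhole principle, to guarantee some box contains ≥ r objects we need more than (r − 1) · k objects total. Threshold: n = (r − 1) · k + 1. With r = 42 and k = 57: n = 41 · 57 + 1 = 2337 + 1 = 2338. For n = 2337 = 41 · 57, we can put exactly 41 objects in every box, avoiding 42 in any single one — so 2338 is tight.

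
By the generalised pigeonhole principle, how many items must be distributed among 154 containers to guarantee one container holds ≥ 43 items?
n = (43 − 1)·154 + 1 = 6469

By the generalised pigeonhole principle, to guarantee some box contains ≥ r objects we need more than (r − 1) · k objects total. Threshold: n = (r − 1) · k + 1. With r = 43 and k = 154: n = 42 · 154 + 1 = 6468 + 1 = 6469. For n = 6468 = 42 · 154, we can put exactly 42 objects in every box, avoiding 43 in any single one — so 6469 is tight.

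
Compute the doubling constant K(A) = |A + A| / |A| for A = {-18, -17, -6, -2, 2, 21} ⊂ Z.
K = |A + A| / |A| = 19/6

Enumerate A + A = {a + b : a, b ∈ A}. With |A| = 6, there are |A|^2 = 36 ordered sum pairs; collecting distinct values, A + A = {-36, -35, -34, -24, -23, -20, -19, -16, -15, -12, -8, -4, 0, 3, 4, 15, 19, 23, 42}, so |A + A| = 19. Thus K = 19/6. For comparison, the minimum possible |A + A| over all 6-element sets is 2·6 − 1 = 11 (so min K = 11/6), attained only by arithmetic progressions.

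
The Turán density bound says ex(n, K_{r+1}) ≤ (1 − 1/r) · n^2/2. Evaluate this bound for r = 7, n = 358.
Turán density bound = (6/7) · 358^2/2 = 384492/7 ≈ 54927.4286

Turán's theorem: ex(n, K_{r+1}) is achieved by the complete r-partite Turán graph T(n, r) with parts as balanced as possible, and is at most (1 − 1/r) · n^2/2. For r = 7, n = 358: the density bound is (6/7) · 128164/2 = 384492/7 ≈ 54927.4286. The integer-valued extremum is e(T(358, 7)) = 54927, which is strictly less than the density bound 384492/7 since 7 ∤ 358 (the parts of T(358, 7) cannot all be equal).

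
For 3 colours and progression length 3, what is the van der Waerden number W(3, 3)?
W(3, 3) = 27

This is a classical value, W(3, 3) = 27, established by combining an explicit 3-colouring of {1, ..., 26} with no monochromatic 3-AP (giving the lower bound W(3, 3) > 26) and a finite case analysis / exhaustive computer search showing every 3-colouring of {1, ..., 27} has such an AP.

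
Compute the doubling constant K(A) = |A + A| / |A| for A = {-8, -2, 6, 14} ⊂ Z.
K = |A + A| / |A| = 9/4

Enumerate A + A = {a + b : a, b ∈ A}. With |A| = 4, there are |A|^2 = 16 ordered sum pairs; collecting distinct values, A + A = {-16, -10, -4, -2, 4, 6, 12, 20, 28}, so |A + A| = 9. Thus K = 9/4. For comparison, the minimum possible |A + A| over all 4-element sets is 2·4 − 1 = 7 (so min K = 7/4), attained only by arithmetic progressions.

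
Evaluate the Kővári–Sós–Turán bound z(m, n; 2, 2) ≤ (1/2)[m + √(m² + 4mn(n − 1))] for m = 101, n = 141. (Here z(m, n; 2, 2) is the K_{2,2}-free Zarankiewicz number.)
z(101, 141; 2, 2) ≤ (1/2)[101 + √(101² + 4·101·141·140)] = (1/2)[101 + √7985161] = 1463.4014

Kővári–Sós–Turán: let r_1, ..., r_101 be the row sums and z = Σ r_i the total number of 1s. Each pair of columns can share at most one row with both entries 1 (else a 2×2 all-ones block appears), so Σ_i C(r_i, 2) ≤ C(141, 2) = 9870. By convexity Σ_i C(r_i, 2) ≥ 101·C(z/101, 2) = z(z − 101)/(2·101), giving z² − 101z − 101·141·140 ≤ 0 and hence z ≤ (1/2)[101 + √(10201 + 4·1993740)] = (1/2)[101 + √7985161] ≈ (1/2)(101 + 2825.8027) = 1463.4014.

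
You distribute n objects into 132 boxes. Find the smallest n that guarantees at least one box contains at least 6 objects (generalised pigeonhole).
n = (6 − 1)·132 + 1 = 661

By the generalised pigeonhole principle, to guarantee some box contains ≥ r objects we need more than (r − 1) · k objects total. Threshold: n = (r − 1) · k + 1. With r = 6 and k = 132: n = 5 · 132 + 1 = 660 + 1 = 661. For n = 660 = 5 · 132, we can put exactly 5 objects in every box, avoiding 6 in any single one — so 661 is tight.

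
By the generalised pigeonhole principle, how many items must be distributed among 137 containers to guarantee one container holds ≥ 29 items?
n = (29 − 1)·137 + 1 = 3837

By the generalised pigeonhole principle, to guarantee some box contains ≥ r objects we need more than (r − 1) · k objects total. Threshold: n = (r − 1) · k + 1. With r = 29 and k = 137: n = 28 · 137 + 1 = 3836 + 1 = 3837. For n = 3836 = 28 · 137, we can put exactly 28 objects in every box, avoiding 29 in any single one — so 3837 is tight.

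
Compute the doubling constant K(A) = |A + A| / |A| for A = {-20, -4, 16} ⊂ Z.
K = |A + A| / |A| = 6/3 = 2

Enumerate A + A = {a + b : a, b ∈ A}. With |A| = 3, there are |A|^2 = 9 ordered sum pairs; collecting distinct values, A + A = {-40, -24, -8, -4, 12, 32}, so |A + A| = 6. Thus K = 6/3 = 2. For comparison, the minimum possible |A + A| over all 3-element sets is 2·3 − 1 = 5 (so min K = 5/3), attained only by arithmetic progressions.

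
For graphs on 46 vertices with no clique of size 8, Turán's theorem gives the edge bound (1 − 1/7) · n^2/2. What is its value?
Turán density bound = (6/7) · 46^2/2 = 6348/7 ≈ 906.8571

Turán's theorem: ex(n, K_{r+1}) is achieved by the complete r-partite Turán graph T(n, r) with parts as balanced as possible, and is at most (1 − 1/r) · n^2/2. For r = 7, n = 46: the density bound is (6/7) · 2116/2 = 6348/7 ≈ 906.8571. The integer-valued extremum is e(T(46, 7)) = 906, which is strictly less than the density bound 6348/7 since 7 ∤ 46 (the parts of T(46, 7) cannot all be equal).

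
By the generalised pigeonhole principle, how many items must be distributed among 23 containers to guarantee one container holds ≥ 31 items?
n = (31 − 1)·23 + 1 = 691

By the generalised pigeonhole principle, to guarantee some box contains ≥ r objects we need more than (r − 1) · k objects total. Threshold: n = (r − 1) · k + 1. With r = 31 and k = 23: n = 30 · 23 + 1 = 690 + 1 = 691. For n = 690 = 30 · 23, we can put exactly 30 objects in every box, avoiding 31 in any single one — so 691 is tight.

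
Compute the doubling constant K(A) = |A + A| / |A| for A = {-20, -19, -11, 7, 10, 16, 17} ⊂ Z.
K = |A + A| / |A| = 26/7

Enumerate A + A = {a + b : a, b ∈ A}. With |A| = 7, there are |A|^2 = 49 ordered sum pairs; collecting distinct values, A + A = {-40, -39, -38, -31, -30, -22, -13, -12, -10, -9, -4, -3, -2, -1, 5, 6, 14, 17, 20, 23, 24, 26, 27, 32, 33, 34}, so |A + A| = 26. Thus K = 26/7. For comparison, the minimum possible |A + A| over all 7-element sets is 2·7 − 1 = 13 (so min K = 13/7), attained only by arithmetic progressions.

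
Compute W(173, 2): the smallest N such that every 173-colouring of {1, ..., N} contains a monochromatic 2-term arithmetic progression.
W(173, 2) = 173 + 1 = 174

A 2-term AP is any pair of integers, so a monochromatic 2-AP exists iff some colour is used at least twice. With 173 colours, the colouring i ↦ i on {1, ..., 173} uses each colour once, avoiding any monochromatic pair, so W(173, 2) > 173. For {1, ..., 174}, pigeonhole forces two integers of the same colour, which form a monochromatic 2-AP. Hence W(173, 2) = 174.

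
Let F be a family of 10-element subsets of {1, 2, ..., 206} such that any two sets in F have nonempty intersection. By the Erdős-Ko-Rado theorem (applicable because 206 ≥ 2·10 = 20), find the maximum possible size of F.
max |F| = C(205, 9) = 1474616024011075

The Erdős-Ko-Rado theorem states: for n ≥ 2k, an intersecting family of k-subsets of an n-element set has size at most C(n − 1, k − 1), with equality for 'star' families {A ⊆ [n] : |A| = k, i ∈ A} (fix an element i). For n = 206, k = 10: C(205, 9) = 1474616024011075.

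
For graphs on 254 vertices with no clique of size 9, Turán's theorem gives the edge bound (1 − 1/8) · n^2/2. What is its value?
Turán density bound = (7/8) · 254^2/2 = 112903/4 ≈ 28225.75

Turán's theorem: ex(n, K_{r+1}) is achieved by the complete r-partite Turán graph T(n, r) with parts as balanced as possible, and is at most (1 − 1/r) · n^2/2. For r = 8, n = 254: the density bound is (7/8) · 64516/2 = 112903/4 ≈ 28225.75. The integer-valued extremum is e(T(254, 8)) = 28225, which is strictly less than the density bound 112903/4 since 8 ∤ 254 (the parts of T(254, 8) cannot all be equal).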